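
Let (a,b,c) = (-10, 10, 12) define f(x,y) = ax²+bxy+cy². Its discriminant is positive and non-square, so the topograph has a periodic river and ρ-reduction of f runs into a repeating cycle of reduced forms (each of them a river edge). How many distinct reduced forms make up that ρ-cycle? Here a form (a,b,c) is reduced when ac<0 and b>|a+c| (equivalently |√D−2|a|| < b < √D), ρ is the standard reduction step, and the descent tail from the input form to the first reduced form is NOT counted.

D = 580, ⌊√D⌋ = 24
river: ρ → (12,14,-8)
river: ρ → (-8,18,8)
river: ρ → (8,14,-12)
river: ρ → (-12,10,10)
river: ρ → (10,10,-12)
river: ρ → (-12,14,8)
river: ρ → (8,18,-8)
river: ρ → (-8,14,12)
river: ρ → (12,10,-10)
river: ρ → (-10,10,12)
ρ-cycle length = 10 (tail of 0 descent steps not counted)

10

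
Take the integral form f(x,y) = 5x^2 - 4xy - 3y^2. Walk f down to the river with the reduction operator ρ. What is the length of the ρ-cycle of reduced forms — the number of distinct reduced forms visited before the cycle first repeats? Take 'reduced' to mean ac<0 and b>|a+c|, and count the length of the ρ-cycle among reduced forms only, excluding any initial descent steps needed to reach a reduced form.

D = 76, ⌊√D⌋ = 8
descent: ρ → (-3,4,5)  [lands on river]
river: ρ → (5,6,-2)
river: ρ → (-2,6,5)
river: ρ → (5,4,-3)
river: ρ → (-3,8,1)
river: ρ → (1,8,-3)
ρ-cycle length = 6 (tail of 1 descent step not counted)

6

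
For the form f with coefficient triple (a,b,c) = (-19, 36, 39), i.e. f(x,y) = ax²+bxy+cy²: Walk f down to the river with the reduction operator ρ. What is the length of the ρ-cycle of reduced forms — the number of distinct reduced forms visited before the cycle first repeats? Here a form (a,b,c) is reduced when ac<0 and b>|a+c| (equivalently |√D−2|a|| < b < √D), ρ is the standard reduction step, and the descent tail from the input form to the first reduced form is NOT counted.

D = 4260, ⌊√D⌋ = 65
river: ρ → (39,42,-16)
river: ρ → (-16,54,21)
river: ρ → (21,30,-40)
river: ρ → (-40,50,11)
river: ρ → (11,60,-15)
river: ρ → (-15,60,11)
river: ρ → (11,50,-40)
river: ρ → (-40,30,21)
river: ρ → (21,54,-16)
river: ρ → (-16,42,39)
river: ρ → (39,36,-19)
river: ρ → (-19,40,35)
river: ρ → (35,30,-24)
river: ρ → (-24,18,41)
river: ρ → (41,64,-1)
river: ρ → (-1,64,41)
river: ρ → (41,18,-24)
river: ρ → (-24,30,35)
river: ρ → (35,40,-19)
river: ρ → (-19,36,39)
ρ-cycle length = 20 (tail of 0 descent steps not counted)

20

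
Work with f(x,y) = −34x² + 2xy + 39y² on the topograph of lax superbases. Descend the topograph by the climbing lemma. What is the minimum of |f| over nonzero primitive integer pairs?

descent: ρ → (39,-2,-34)
descent: ρ → (-34,70,3)  [lands on river]
river: ρ → (3,68,-57)
river: ρ → (-57,46,14)
river: ρ → (14,66,-17)
river: ρ → (-17,70,6)
river: ρ → (6,62,-61)
river: ρ → (-61,60,7)
river: ρ → (7,66,-34)
closes: descent 2, river 8
min |a| on river = 3

3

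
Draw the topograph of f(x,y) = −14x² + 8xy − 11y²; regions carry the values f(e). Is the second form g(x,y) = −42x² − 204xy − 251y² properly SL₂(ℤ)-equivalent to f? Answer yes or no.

D₁ = -552, D₂ = -552
f is negative-definite; reduce −f:
−f: flip: (14,-8,11)→(11,8,14)
−f: reduced (well bottom): (11,8,14) with a≤c, −a<b≤a
flip sign back: reduced form of f is (-11,-8,-14)
g is negative-definite; reduce −g:
−g: translate: b→36 (≡204 mod 84), so (42,204,251)→(42,36,11)
−g: flip: (42,36,11)→(11,-36,42)
−g: translate: b→8 (≡-36 mod 22), so (11,-36,42)→(11,8,14)
−g: reduced (well bottom): (11,8,14) with a≤c, −a<b≤a
flip sign back: reduced form of g is (-11,-8,-14)
reduced forms (-11, -8, -14) vs (-11, -8, -14) ⇒ equivalent

yes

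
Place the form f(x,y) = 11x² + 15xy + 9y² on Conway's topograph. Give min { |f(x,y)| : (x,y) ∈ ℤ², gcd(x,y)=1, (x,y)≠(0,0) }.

translate: b→-7 (≡15 mod 22), so (11,15,9)→(11,-7,5)
flip: (11,-7,5)→(5,7,11)
translate: b→-3 (≡7 mod 10), so (5,7,11)→(5,-3,9)
reduced (well bottom): (5,-3,9) with a≤c, −a<b≤a
well minimum = a = 5

5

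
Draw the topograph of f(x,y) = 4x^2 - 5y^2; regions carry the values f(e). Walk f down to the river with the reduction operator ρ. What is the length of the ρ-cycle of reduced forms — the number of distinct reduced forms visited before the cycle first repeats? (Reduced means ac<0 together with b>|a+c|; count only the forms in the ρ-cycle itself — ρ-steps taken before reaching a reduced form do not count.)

D = 80, ⌊√D⌋ = 8
descent: ρ → (-5,0,4)
descent: ρ → (4,8,-1)  [lands on river]
river: ρ → (-1,8,4)
ρ-cycle length = 2 (tail of 2 descent steps not counted)

2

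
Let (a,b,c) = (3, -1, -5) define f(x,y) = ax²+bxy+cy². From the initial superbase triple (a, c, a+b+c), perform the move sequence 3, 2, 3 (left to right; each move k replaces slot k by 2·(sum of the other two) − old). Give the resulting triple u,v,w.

start (3,-5,-3) = (f(1,0),f(0,1),f(1,1))
replace slot 3: 2·(3+(-5)) − (-3) = -1 → (3,-5,-1)
replace slot 2: 2·(3+(-1)) − (-5) = 9 → (3,9,-1)
replace slot 3: 2·(3+9) − (-1) = 25 → (3,9,25)

3,9,25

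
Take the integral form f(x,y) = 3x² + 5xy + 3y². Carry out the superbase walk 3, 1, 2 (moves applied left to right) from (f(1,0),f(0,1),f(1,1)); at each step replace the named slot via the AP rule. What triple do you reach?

start (3,3,11) = (f(1,0),f(0,1),f(1,1))
replace slot 3: 2·(3+3) − 11 = 1 → (3,3,1)
replace slot 1: 2·(3+1) − 3 = 5 → (5,3,1)
replace slot 2: 2·(5+1) − 3 = 9 → (5,9,1)

5,9,1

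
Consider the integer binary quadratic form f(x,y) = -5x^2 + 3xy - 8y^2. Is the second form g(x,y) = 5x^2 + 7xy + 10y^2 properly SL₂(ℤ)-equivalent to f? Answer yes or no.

D₁ = -151, D₂ = -151
f is negative-definite; reduce −f:
−f: reduced (well bottom): (5,-3,8) with a≤c, −a<b≤a
flip sign back: reduced form of f is (-5,3,-8)
g: translate: b→-3 (≡7 mod 10), so (5,7,10)→(5,-3,8)
g: reduced (well bottom): (5,-3,8) with a≤c, −a<b≤a
reduced forms (-5, 3, -8) vs (5, -3, 8) ⇒ inequivalent

no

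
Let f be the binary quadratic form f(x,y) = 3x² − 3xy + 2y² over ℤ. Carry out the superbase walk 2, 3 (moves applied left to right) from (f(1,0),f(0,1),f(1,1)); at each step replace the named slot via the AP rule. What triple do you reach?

start (3,2,2) = (f(1,0),f(0,1),f(1,1))
replace slot 2: 2·(3+2) − 2 = 8 → (3,8,2)
replace slot 3: 2·(3+8) − 2 = 20 → (3,8,20)

3,8,20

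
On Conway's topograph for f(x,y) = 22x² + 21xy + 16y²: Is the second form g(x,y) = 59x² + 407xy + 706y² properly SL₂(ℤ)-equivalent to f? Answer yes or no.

D₁ = -967, D₂ = -967
f: flip: (22,21,16)→(16,-21,22)
f: translate: b→11 (≡-21 mod 32), so (16,-21,22)→(16,11,17)
f: reduced (well bottom): (16,11,17) with a≤c, −a<b≤a
g: translate: b→53 (≡407 mod 118), so (59,407,706)→(59,53,16)
g: flip: (59,53,16)→(16,-53,59)
g: translate: b→11 (≡-53 mod 32), so (16,-53,59)→(16,11,17)
g: reduced (well bottom): (16,11,17) with a≤c, −a<b≤a
reduced forms (16, 11, 17) vs (16, 11, 17) ⇒ equivalent

yes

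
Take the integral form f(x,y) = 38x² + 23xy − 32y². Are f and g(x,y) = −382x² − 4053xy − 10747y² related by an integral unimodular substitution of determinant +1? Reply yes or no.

D₁ = 5393, D₂ = 5393
river cycle of f (length 74): (-32, 41, 29), (29, 17, -44), (-44, 71, 2), (2, 73, -8), (-8, 71, 11), (11, 61, -38), (-38, 15, 34), (34, 53, -19), (-19, 61, 22), (22, 71, -4), … (64 more)
river cycle of g (length 74): (-32, 41, 29), (29, 17, -44), (-44, 71, 2), (2, 73, -8), (-8, 71, 11), (11, 61, -38), (-38, 15, 34), (34, 53, -19), (-19, 61, 22), (22, 71, -4), … (64 more)
cycles coincide ⇒ equivalent

yes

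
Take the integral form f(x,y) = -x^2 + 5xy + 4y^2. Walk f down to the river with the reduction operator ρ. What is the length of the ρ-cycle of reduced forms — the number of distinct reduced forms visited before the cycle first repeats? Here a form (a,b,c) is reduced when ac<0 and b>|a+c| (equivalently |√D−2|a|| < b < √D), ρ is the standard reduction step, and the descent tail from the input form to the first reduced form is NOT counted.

D = 41, ⌊√D⌋ = 6
river: ρ → (4,3,-2)
river: ρ → (-2,5,2)
river: ρ → (2,3,-4)
river: ρ → (-4,5,1)
river: ρ → (1,5,-4)
river: ρ → (-4,3,2)
river: ρ → (2,5,-2)
river: ρ → (-2,3,4)
river: ρ → (4,5,-1)
river: ρ → (-1,5,4)
ρ-cycle length = 10 (tail of 0 descent steps not counted)

10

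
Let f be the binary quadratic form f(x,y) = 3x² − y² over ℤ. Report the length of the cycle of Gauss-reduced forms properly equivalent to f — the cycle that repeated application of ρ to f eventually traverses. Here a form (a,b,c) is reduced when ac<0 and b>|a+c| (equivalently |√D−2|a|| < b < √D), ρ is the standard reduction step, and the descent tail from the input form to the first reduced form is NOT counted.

D = 12, ⌊√D⌋ = 3
descent: ρ → (-1,2,2)  [lands on river]
river: ρ → (2,2,-1)
ρ-cycle length = 2 (tail of 1 descent step not counted)

2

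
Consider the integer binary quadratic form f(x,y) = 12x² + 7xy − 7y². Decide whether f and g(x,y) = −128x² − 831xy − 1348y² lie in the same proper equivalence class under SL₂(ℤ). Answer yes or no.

D₁ = 385, D₂ = 385
river cycle of f (length 10): (-7, 7, 12), (12, 17, -2), (-2, 19, 3), (3, 17, -8), (-8, 15, 5), (5, 15, -8), (-8, 17, 3), (3, 19, -2), (-2, 17, 12), (12, 7, -7)
river cycle of g (length 10): (-7, 7, 12), (12, 17, -2), (-2, 19, 3), (3, 17, -8), (-8, 15, 5), (5, 15, -8), (-8, 17, 3), (3, 19, -2), (-2, 17, 12), (12, 7, -7)
cycles coincide ⇒ equivalent

yes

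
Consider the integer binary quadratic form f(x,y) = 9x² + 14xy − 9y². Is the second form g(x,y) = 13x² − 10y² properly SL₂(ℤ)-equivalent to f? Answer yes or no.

D₁ = 520, D₂ = 520
river cycle of f (length 6): (-9, 22, 1), (1, 22, -9), (-9, 14, 9), (9, 22, -1), (-1, 22, 9), (9, 14, -9)
river cycle of g (length 6): (-10, 20, 3), (3, 22, -3), (-3, 20, 10), (10, 20, -3), (-3, 22, 3), (3, 20, -10)
cycles differ ⇒ inequivalent

no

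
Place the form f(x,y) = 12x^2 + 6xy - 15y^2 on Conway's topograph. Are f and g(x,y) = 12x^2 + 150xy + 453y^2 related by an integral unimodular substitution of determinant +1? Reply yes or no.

D₁ = 756, D₂ = 756
river cycle of f (length 6): (-15, 24, 3), (3, 24, -15), (-15, 6, 12), (12, 18, -9), (-9, 18, 12), (12, 6, -15)
river cycle of g (length 6): (12, 6, -15), (-15, 24, 3), (3, 24, -15), (-15, 6, 12), (12, 18, -9), (-9, 18, 12)
cycles coincide ⇒ equivalent

yes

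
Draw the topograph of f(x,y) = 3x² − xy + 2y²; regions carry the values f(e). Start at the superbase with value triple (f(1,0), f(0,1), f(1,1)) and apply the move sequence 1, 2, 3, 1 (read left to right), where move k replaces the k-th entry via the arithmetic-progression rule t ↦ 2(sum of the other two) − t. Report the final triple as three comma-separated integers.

start (3,2,4) = (f(1,0),f(0,1),f(1,1))
replace slot 1: 2·(2+4) − 3 = 9 → (9,2,4)
replace slot 2: 2·(9+4) − 2 = 24 → (9,24,4)
replace slot 3: 2·(9+24) − 4 = 62 → (9,24,62)
replace slot 1: 2·(24+62) − 9 = 163 → (163,24,62)

163,24,62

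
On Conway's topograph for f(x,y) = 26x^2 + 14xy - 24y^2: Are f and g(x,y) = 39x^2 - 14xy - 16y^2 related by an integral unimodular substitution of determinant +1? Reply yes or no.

D₁ = 2692, D₂ = 2692
river cycle of f (length 58): (-24, 34, 16), (16, 30, -28), (-28, 26, 18), (18, 46, -8), (-8, 50, 6), (6, 46, -24), (-24, 50, 2), (2, 50, -24), (-24, 46, 6), (6, 50, -8), … (48 more)
river cycle of g (length 62): (-16, 46, 9), (9, 44, -21), (-21, 40, 13), (13, 38, -24), (-24, 10, 27), (27, 44, -7), (-7, 40, 39), (39, 38, -8), (-8, 42, 29), (29, 16, -21), … (52 more)
cycles differ ⇒ inequivalent

no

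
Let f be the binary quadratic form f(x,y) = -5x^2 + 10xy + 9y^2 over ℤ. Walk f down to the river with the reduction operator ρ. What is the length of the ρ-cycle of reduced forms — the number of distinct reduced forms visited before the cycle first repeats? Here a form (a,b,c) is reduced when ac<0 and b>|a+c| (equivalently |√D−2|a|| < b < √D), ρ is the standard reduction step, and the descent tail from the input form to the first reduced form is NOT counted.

D = 280, ⌊√D⌋ = 16
river: ρ → (9,8,-6)
river: ρ → (-6,16,1)
river: ρ → (1,16,-6)
river: ρ → (-6,8,9)
river: ρ → (9,10,-5)
river: ρ → (-5,10,9)
ρ-cycle length = 6 (tail of 0 descent steps not counted)

6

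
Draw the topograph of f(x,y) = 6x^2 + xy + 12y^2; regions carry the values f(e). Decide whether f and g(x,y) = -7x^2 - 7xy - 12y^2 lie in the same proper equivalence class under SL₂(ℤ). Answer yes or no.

D₁ = -287, D₂ = -287
f: reduced (well bottom): (6,1,12) with a≤c, −a<b≤a
g is negative-definite; reduce −g:
−g: reduced (well bottom): (7,7,12) with a≤c, −a<b≤a
flip sign back: reduced form of g is (-7,-7,-12)
reduced forms (6, 1, 12) vs (-7, -7, -12) ⇒ inequivalent

no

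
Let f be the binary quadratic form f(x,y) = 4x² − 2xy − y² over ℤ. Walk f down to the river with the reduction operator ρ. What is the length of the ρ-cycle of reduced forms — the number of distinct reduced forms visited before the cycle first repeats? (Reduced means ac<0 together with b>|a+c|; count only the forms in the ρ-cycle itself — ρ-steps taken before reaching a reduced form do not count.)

D = 20, ⌊√D⌋ = 4
descent: ρ → (-1,4,1)  [lands on river]
river: ρ → (1,4,-1)
ρ-cycle length = 2 (tail of 1 descent step not counted)

2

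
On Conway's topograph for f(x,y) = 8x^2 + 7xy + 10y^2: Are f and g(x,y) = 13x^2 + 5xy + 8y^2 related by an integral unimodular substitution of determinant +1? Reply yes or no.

D₁ = -271, D₂ = -391
discriminants differ ⇒ not SL₂(ℤ)-equivalent

no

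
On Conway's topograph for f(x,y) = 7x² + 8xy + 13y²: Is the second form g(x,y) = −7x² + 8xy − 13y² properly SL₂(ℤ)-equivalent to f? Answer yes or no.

D₁ = -300, D₂ = -300
f: translate: b→-6 (≡8 mod 14), so (7,8,13)→(7,-6,12)
f: reduced (well bottom): (7,-6,12) with a≤c, −a<b≤a
g is negative-definite; reduce −g:
−g: translate: b→6 (≡-8 mod 14), so (7,-8,13)→(7,6,12)
−g: reduced (well bottom): (7,6,12) with a≤c, −a<b≤a
flip sign back: reduced form of g is (-7,-6,-12)
reduced forms (7, -6, 12) vs (-7, -6, -12) ⇒ inequivalent

no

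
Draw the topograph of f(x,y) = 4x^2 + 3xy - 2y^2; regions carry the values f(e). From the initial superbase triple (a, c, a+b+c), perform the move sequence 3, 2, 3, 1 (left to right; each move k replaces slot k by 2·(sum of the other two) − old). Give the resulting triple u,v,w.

start (4,-2,5) = (f(1,0),f(0,1),f(1,1))
replace slot 3: 2·(4+(-2)) − 5 = -1 → (4,-2,-1)
replace slot 2: 2·(4+(-1)) − (-2) = 8 → (4,8,-1)
replace slot 3: 2·(4+8) − (-1) = 25 → (4,8,25)
replace slot 1: 2·(8+25) − 4 = 62 → (62,8,25)

62,8,25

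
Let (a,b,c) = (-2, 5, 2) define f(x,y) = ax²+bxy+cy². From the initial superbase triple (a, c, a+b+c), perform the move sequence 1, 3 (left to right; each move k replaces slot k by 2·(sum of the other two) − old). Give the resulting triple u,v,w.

start (-2,2,5) = (f(1,0),f(0,1),f(1,1))
replace slot 1: 2·(2+5) − (-2) = 16 → (16,2,5)
replace slot 3: 2·(16+2) − 5 = 31 → (16,2,31)

16,2,31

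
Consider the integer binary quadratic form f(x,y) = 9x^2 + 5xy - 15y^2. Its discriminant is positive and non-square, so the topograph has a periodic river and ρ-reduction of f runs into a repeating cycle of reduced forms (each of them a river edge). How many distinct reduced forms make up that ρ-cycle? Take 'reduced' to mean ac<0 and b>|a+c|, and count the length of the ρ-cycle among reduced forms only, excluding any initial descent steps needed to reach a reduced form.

D = 565, ⌊√D⌋ = 23
descent: ρ → (-15,-5,9)
descent: ρ → (9,23,-1)  [lands on river]
river: ρ → (-1,23,9)
river: ρ → (9,13,-11)
river: ρ → (-11,9,11)
river: ρ → (11,13,-9)
river: ρ → (-9,23,1)
river: ρ → (1,23,-9)
river: ρ → (-9,13,11)
river: ρ → (11,9,-11)
river: ρ → (-11,13,9)
ρ-cycle length = 10 (tail of 2 descent steps not counted)

10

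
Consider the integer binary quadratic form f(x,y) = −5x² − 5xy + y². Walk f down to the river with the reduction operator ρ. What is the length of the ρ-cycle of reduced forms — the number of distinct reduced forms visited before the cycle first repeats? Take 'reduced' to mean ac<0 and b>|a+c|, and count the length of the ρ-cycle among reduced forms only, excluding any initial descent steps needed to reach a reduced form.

D = 45, ⌊√D⌋ = 6
descent: ρ → (1,5,-5)  [lands on river]
river: ρ → (-5,5,1)
ρ-cycle length = 2 (tail of 1 descent step not counted)

2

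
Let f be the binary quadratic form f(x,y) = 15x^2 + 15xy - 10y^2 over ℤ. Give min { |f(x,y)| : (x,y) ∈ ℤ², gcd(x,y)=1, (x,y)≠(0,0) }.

river: ρ → (-10,25,5)
river: ρ → (5,25,-10)
river: ρ → (-10,15,15)
river: ρ → (15,15,-10)
closes: descent 0, river 4
min |a| on river = 5

5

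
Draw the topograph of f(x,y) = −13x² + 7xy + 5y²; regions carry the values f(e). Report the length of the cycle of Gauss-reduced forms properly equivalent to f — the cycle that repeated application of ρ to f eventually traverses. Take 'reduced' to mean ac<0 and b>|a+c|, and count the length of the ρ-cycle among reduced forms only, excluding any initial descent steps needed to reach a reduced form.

D = 309, ⌊√D⌋ = 17
descent: ρ → (5,13,-7)  [lands on river]
river: ρ → (-7,15,3)
river: ρ → (3,15,-7)
river: ρ → (-7,13,5)
river: ρ → (5,17,-1)
river: ρ → (-1,17,5)
ρ-cycle length = 6 (tail of 1 descent step not counted)

6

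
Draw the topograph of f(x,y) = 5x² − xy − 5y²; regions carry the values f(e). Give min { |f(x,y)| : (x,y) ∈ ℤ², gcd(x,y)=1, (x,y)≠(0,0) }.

descent: ρ → (-5,1,5)  [lands on river]
river: ρ → (5,9,-1)
river: ρ → (-1,9,5)
river: ρ → (5,1,-5)
river: ρ → (-5,9,1)
river: ρ → (1,9,-5)
closes: descent 1, river 6
min |a| on river = 1

1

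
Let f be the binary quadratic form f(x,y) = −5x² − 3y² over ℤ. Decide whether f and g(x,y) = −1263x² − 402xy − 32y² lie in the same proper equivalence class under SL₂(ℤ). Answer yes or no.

D₁ = -60, D₂ = -60
f is negative-definite; reduce −f:
−f: flip: (5,0,3)→(3,0,5)
−f: reduced (well bottom): (3,0,5) with a≤c, −a<b≤a
flip sign back: reduced form of f is (-3,0,-5)
g is negative-definite; reduce −g:
−g: flip: (1263,402,32)→(32,-402,1263)
−g: translate: b→-18 (≡-402 mod 64), so (32,-402,1263)→(32,-18,3)
−g: flip: (32,-18,3)→(3,18,32)
−g: translate: b→0 (≡18 mod 6), so (3,18,32)→(3,0,5)
−g: reduced (well bottom): (3,0,5) with a≤c, −a<b≤a
flip sign back: reduced form of g is (-3,0,-5)
reduced forms (-3, 0, -5) vs (-3, 0, -5) ⇒ equivalent

yes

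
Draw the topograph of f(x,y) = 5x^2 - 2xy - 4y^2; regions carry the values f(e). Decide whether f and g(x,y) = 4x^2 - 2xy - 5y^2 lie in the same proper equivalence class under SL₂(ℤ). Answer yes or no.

D₁ = 84, D₂ = 84
river cycle of f (length 6): (-4, 2, 5), (5, 8, -1), (-1, 8, 5), (5, 2, -4), (-4, 6, 3), (3, 6, -4)
river cycle of g (length 6): (-5, 2, 4), (4, 6, -3), (-3, 6, 4), (4, 2, -5), (-5, 8, 1), (1, 8, -5)
cycles differ ⇒ inequivalent

no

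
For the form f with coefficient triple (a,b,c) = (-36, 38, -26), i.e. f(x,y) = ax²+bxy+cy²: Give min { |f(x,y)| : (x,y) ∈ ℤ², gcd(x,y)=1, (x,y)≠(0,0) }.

translate: b→34 (≡-38 mod 72), so (36,-38,26)→(36,34,24)
flip: (36,34,24)→(24,-34,36)
translate: b→14 (≡-34 mod 48), so (24,-34,36)→(24,14,26)
reduced (well bottom): (24,14,26) with a≤c, −a<b≤a
well minimum |f| = |-24| = 24 (negative-definite)

24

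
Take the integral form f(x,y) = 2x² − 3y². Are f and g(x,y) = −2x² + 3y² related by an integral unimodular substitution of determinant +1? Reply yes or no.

D₁ = 24, D₂ = 24
river cycle of f (length 2): (2, 4, -1), (-1, 4, 2)
river cycle of g (length 2): (-2, 4, 1), (1, 4, -2)
cycles differ ⇒ inequivalent

no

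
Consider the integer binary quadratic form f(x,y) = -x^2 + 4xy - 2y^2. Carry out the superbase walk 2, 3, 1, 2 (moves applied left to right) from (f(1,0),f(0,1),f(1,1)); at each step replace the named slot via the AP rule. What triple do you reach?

start (-1,-2,1) = (f(1,0),f(0,1),f(1,1))
replace slot 2: 2·((-1)+1) − (-2) = 2 → (-1,2,1)
replace slot 3: 2·((-1)+2) − 1 = 1 → (-1,2,1)
replace slot 1: 2·(2+1) − (-1) = 7 → (7,2,1)
replace slot 2: 2·(7+1) − 2 = 14 → (7,14,1)

7,14,1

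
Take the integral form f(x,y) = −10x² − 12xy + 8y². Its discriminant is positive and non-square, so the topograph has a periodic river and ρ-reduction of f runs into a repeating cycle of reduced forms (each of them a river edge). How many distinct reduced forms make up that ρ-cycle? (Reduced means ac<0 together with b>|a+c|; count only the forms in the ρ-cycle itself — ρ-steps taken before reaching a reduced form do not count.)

D = 464, ⌊√D⌋ = 21
descent: ρ → (8,12,-10)  [lands on river]
river: ρ → (-10,8,10)
river: ρ → (10,12,-8)
river: ρ → (-8,20,2)
river: ρ → (2,20,-8)
river: ρ → (-8,12,10)
river: ρ → (10,8,-10)
river: ρ → (-10,12,8)
river: ρ → (8,20,-2)
river: ρ → (-2,20,8)
ρ-cycle length = 10 (tail of 1 descent step not counted)

10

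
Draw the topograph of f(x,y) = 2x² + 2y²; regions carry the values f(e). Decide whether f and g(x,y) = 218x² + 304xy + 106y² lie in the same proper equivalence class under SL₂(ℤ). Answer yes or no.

D₁ = -16, D₂ = -16
f: reduced (well bottom): (2,0,2) with a≤c, −a<b≤a
g: translate: b→-132 (≡304 mod 436), so (218,304,106)→(218,-132,20)
g: flip: (218,-132,20)→(20,132,218)
g: translate: b→12 (≡132 mod 40), so (20,132,218)→(20,12,2)
g: flip: (20,12,2)→(2,-12,20)
g: translate: b→0 (≡-12 mod 4), so (2,-12,20)→(2,0,2)
g: reduced (well bottom): (2,0,2) with a≤c, −a<b≤a
reduced forms (2, 0, 2) vs (2, 0, 2) ⇒ equivalent

yes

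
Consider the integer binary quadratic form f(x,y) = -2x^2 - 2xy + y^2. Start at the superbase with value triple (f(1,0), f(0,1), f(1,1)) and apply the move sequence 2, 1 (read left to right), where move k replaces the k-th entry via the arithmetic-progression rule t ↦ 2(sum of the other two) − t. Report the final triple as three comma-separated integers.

start (-2,1,-3) = (f(1,0),f(0,1),f(1,1))
replace slot 2: 2·((-2)+(-3)) − 1 = -11 → (-2,-11,-3)
replace slot 1: 2·((-11)+(-3)) − (-2) = -26 → (-26,-11,-3)

-26,-11,-3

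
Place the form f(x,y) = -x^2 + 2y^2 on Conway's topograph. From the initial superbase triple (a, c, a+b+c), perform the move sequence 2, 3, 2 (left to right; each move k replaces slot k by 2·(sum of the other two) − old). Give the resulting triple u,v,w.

start (-1,2,1) = (f(1,0),f(0,1),f(1,1))
replace slot 2: 2·((-1)+1) − 2 = -2 → (-1,-2,1)
replace slot 3: 2·((-1)+(-2)) − 1 = -7 → (-1,-2,-7)
replace slot 2: 2·((-1)+(-7)) − (-2) = -14 → (-1,-14,-7)

-1,-14,-7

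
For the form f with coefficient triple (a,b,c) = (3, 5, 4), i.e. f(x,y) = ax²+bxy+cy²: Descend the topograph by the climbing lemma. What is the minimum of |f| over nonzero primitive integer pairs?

translate: b→-1 (≡5 mod 6), so (3,5,4)→(3,-1,2)
flip: (3,-1,2)→(2,1,3)
reduced (well bottom): (2,1,3) with a≤c, −a<b≤a
well minimum = a = 2

2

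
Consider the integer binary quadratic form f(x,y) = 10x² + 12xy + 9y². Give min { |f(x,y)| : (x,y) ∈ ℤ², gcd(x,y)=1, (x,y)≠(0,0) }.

translate: b→-8 (≡12 mod 20), so (10,12,9)→(10,-8,7)
flip: (10,-8,7)→(7,8,10)
translate: b→-6 (≡8 mod 14), so (7,8,10)→(7,-6,9)
reduced (well bottom): (7,-6,9) with a≤c, −a<b≤a
well minimum = a = 7

7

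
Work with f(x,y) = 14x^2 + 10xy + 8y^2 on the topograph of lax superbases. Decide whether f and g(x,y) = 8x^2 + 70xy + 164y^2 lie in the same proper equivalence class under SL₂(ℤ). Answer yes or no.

D₁ = -348, D₂ = -348
f: flip: (14,10,8)→(8,-10,14)
f: translate: b→6 (≡-10 mod 16), so (8,-10,14)→(8,6,12)
f: reduced (well bottom): (8,6,12) with a≤c, −a<b≤a
g: translate: b→6 (≡70 mod 16), so (8,70,164)→(8,6,12)
g: reduced (well bottom): (8,6,12) with a≤c, −a<b≤a
reduced forms (8, 6, 12) vs (8, 6, 12) ⇒ equivalent

yes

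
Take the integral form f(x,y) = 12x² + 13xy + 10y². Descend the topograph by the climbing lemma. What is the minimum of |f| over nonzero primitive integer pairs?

translate: b→-11 (≡13 mod 24), so (12,13,10)→(12,-11,9)
flip: (12,-11,9)→(9,11,12)
translate: b→-7 (≡11 mod 18), so (9,11,12)→(9,-7,10)
reduced (well bottom): (9,-7,10) with a≤c, −a<b≤a
well minimum = a = 9

9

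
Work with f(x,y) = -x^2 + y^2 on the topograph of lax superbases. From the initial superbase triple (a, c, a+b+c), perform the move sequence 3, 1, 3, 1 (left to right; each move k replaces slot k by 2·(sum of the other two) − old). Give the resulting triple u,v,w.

start (-1,1,0) = (f(1,0),f(0,1),f(1,1))
replace slot 3: 2·((-1)+1) − 0 = 0 → (-1,1,0)
replace slot 1: 2·(1+0) − (-1) = 3 → (3,1,0)
replace slot 3: 2·(3+1) − 0 = 8 → (3,1,8)
replace slot 1: 2·(1+8) − 3 = 15 → (15,1,8)

15,1,8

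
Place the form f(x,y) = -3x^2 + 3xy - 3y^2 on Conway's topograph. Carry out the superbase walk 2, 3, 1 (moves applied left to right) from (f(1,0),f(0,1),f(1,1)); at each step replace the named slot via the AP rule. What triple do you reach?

start (-3,-3,-3) = (f(1,0),f(0,1),f(1,1))
replace slot 2: 2·((-3)+(-3)) − (-3) = -9 → (-3,-9,-3)
replace slot 3: 2·((-3)+(-9)) − (-3) = -21 → (-3,-9,-21)
replace slot 1: 2·((-9)+(-21)) − (-3) = -57 → (-57,-9,-21)

-57,-9,-21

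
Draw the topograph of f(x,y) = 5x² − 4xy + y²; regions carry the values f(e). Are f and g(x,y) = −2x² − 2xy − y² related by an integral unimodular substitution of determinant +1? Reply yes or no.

D₁ = -4, D₂ = -4
f: flip: (5,-4,1)→(1,4,5)
f: translate: b→0 (≡4 mod 2), so (1,4,5)→(1,0,1)
f: reduced (well bottom): (1,0,1) with a≤c, −a<b≤a
g is negative-definite; reduce −g:
−g: flip: (2,2,1)→(1,-2,2)
−g: translate: b→0 (≡-2 mod 2), so (1,-2,2)→(1,0,1)
−g: reduced (well bottom): (1,0,1) with a≤c, −a<b≤a
flip sign back: reduced form of g is (-1,0,-1)
reduced forms (1, 0, 1) vs (-1, 0, -1) ⇒ inequivalent

no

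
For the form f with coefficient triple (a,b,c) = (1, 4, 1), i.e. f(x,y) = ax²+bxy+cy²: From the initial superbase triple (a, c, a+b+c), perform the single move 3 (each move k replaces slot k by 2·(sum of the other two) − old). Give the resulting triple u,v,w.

start (1,1,6) = (f(1,0),f(0,1),f(1,1))
replace slot 3: 2·(1+1) − 6 = -2 → (1,1,-2)

1,1,-2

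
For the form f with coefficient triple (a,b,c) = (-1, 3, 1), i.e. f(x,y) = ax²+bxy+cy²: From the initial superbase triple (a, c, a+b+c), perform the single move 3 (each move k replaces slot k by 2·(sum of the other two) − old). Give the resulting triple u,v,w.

start (-1,1,3) = (f(1,0),f(0,1),f(1,1))
replace slot 3: 2·((-1)+1) − 3 = -3 → (-1,1,-3)

-1,1,-3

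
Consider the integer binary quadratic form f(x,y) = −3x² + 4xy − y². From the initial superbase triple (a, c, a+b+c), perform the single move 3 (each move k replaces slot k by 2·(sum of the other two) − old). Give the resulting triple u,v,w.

start (-3,-1,0) = (f(1,0),f(0,1),f(1,1))
replace slot 3: 2·((-3)+(-1)) − 0 = -8 → (-3,-1,-8)

-3,-1,-8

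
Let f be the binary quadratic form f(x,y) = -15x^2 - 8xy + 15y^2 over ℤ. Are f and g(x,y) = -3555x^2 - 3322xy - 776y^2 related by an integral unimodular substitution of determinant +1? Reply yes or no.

D₁ = 964, D₂ = 964
river cycle of f (length 34): (15, 8, -15), (-15, 22, 8), (8, 26, -9), (-9, 28, 5), (5, 22, -24), (-24, 26, 3), (3, 28, -15), (-15, 2, 16), (16, 30, -1), (-1, 30, 16), … (24 more)
river cycle of g (length 34): (-15, 22, 8), (8, 26, -9), (-9, 28, 5), (5, 22, -24), (-24, 26, 3), (3, 28, -15), (-15, 2, 16), (16, 30, -1), (-1, 30, 16), (16, 2, -15), … (24 more)
cycles coincide ⇒ equivalent

yes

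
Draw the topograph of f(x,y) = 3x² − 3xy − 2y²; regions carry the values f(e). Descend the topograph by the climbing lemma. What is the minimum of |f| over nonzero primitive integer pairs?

descent: ρ → (-2,3,3)  [lands on river]
river: ρ → (3,3,-2)
river: ρ → (-2,5,1)
river: ρ → (1,5,-2)
closes: descent 1, river 4
min |a| on river = 1

1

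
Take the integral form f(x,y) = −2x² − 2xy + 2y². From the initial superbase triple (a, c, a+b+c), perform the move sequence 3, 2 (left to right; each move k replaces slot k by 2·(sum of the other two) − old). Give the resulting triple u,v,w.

start (-2,2,-2) = (f(1,0),f(0,1),f(1,1))
replace slot 3: 2·((-2)+2) − (-2) = 2 → (-2,2,2)
replace slot 2: 2·((-2)+2) − 2 = -2 → (-2,-2,2)

-2,-2,2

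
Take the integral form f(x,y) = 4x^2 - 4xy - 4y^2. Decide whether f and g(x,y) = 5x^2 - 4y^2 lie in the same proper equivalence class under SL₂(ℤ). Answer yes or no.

D₁ = 80, D₂ = 80
river cycle of f (length 2): (-4, 4, 4), (4, 4, -4)
river cycle of g (length 2): (-4, 8, 1), (1, 8, -4)
cycles differ ⇒ inequivalent

no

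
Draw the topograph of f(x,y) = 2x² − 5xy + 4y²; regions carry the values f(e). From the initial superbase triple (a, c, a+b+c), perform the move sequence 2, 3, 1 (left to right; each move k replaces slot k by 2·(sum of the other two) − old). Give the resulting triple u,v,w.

start (2,4,1) = (f(1,0),f(0,1),f(1,1))
replace slot 2: 2·(2+1) − 4 = 2 → (2,2,1)
replace slot 3: 2·(2+2) − 1 = 7 → (2,2,7)
replace slot 1: 2·(2+7) − 2 = 16 → (16,2,7)

16,2,7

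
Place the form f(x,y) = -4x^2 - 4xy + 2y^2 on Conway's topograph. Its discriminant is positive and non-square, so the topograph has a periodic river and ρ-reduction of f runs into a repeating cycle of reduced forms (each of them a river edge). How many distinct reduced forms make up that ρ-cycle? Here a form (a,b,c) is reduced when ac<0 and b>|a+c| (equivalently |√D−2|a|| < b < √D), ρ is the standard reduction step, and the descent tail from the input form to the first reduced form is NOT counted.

D = 48, ⌊√D⌋ = 6
descent: ρ → (2,4,-4)  [lands on river]
river: ρ → (-4,4,2)
ρ-cycle length = 2 (tail of 1 descent step not counted)

2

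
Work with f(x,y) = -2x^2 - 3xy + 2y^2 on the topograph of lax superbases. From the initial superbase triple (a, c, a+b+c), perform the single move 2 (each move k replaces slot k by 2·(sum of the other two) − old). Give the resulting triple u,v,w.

start (-2,2,-3) = (f(1,0),f(0,1),f(1,1))
replace slot 2: 2·((-2)+(-3)) − 2 = -12 → (-2,-12,-3)

-2,-12,-3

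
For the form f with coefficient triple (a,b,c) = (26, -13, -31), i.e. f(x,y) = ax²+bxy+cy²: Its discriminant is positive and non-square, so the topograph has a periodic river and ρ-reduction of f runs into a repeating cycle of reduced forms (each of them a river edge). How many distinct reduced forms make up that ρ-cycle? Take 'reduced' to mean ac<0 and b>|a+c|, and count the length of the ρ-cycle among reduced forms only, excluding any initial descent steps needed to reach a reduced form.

D = 3393, ⌊√D⌋ = 58
descent: ρ → (-31,13,26)  [lands on river]
river: ρ → (26,39,-18)
river: ρ → (-18,33,32)
river: ρ → (32,31,-19)
river: ρ → (-19,45,18)
river: ρ → (18,27,-37)
river: ρ → (-37,47,8)
river: ρ → (8,49,-31)
ρ-cycle length = 8 (tail of 1 descent step not counted)

8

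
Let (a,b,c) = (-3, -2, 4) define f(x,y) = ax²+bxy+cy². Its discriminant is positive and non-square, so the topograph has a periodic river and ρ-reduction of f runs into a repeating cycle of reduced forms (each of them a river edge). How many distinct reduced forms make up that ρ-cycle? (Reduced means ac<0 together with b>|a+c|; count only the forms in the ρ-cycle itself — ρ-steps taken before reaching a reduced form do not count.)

D = 52, ⌊√D⌋ = 7
descent: ρ → (4,2,-3)  [lands on river]
river: ρ → (-3,4,3)
river: ρ → (3,2,-4)
river: ρ → (-4,6,1)
river: ρ → (1,6,-4)
river: ρ → (-4,2,3)
river: ρ → (3,4,-3)
river: ρ → (-3,2,4)
river: ρ → (4,6,-1)
river: ρ → (-1,6,4)
ρ-cycle length = 10 (tail of 1 descent step not counted)

10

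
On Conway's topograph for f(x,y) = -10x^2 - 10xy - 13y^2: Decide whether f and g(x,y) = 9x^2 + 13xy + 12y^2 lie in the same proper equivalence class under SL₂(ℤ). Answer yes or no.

D₁ = -420, D₂ = -263
discriminants differ ⇒ not SL₂(ℤ)-equivalent

no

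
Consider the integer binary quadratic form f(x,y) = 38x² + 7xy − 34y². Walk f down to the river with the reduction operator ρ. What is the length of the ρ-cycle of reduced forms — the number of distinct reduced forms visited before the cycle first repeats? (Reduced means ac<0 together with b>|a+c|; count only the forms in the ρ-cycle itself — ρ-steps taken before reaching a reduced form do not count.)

D = 5217, ⌊√D⌋ = 72
river: ρ → (-34,61,11)
river: ρ → (11,71,-4)
river: ρ → (-4,65,62)
river: ρ → (62,59,-7)
river: ρ → (-7,67,26)
river: ρ → (26,37,-37)
river: ρ → (-37,37,26)
river: ρ → (26,67,-7)
river: ρ → (-7,59,62)
river: ρ → (62,65,-4)
river: ρ → (-4,71,11)
river: ρ → (11,61,-34)
river: ρ → (-34,7,38)
river: ρ → (38,69,-3)
river: ρ → (-3,69,38)
river: ρ → (38,7,-34)
ρ-cycle length = 16 (tail of 0 descent steps not counted)

16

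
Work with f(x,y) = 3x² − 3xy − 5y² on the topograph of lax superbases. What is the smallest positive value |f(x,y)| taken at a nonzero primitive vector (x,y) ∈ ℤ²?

descent: ρ → (-5,3,3)  [lands on river]
river: ρ → (3,3,-5)
river: ρ → (-5,7,1)
river: ρ → (1,7,-5)
closes: descent 1, river 4
min |a| on river = 1

1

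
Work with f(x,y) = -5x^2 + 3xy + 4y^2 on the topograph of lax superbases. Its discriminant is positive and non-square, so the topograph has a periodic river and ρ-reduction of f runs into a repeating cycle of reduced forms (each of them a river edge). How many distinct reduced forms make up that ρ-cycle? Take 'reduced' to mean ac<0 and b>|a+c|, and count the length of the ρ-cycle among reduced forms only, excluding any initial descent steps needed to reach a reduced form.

D = 89, ⌊√D⌋ = 9
river: ρ → (4,5,-4)
river: ρ → (-4,3,5)
river: ρ → (5,7,-2)
river: ρ → (-2,9,1)
river: ρ → (1,9,-2)
river: ρ → (-2,7,5)
river: ρ → (5,3,-4)
river: ρ → (-4,5,4)
river: ρ → (4,3,-5)
river: ρ → (-5,7,2)
river: ρ → (2,9,-1)
river: ρ → (-1,9,2)
river: ρ → (2,7,-5)
river: ρ → (-5,3,4)
ρ-cycle length = 14 (tail of 0 descent steps not counted)

14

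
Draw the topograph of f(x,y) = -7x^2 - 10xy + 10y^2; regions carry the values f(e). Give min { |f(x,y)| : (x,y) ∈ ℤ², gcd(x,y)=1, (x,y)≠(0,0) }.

descent: ρ → (10,10,-7)  [lands on river]
river: ρ → (-7,18,2)
river: ρ → (2,18,-7)
river: ρ → (-7,10,10)
closes: descent 1, river 4
min |a| on river = 2

2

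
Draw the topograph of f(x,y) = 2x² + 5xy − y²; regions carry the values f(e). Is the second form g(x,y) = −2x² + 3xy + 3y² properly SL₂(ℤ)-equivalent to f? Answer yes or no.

D₁ = 33, D₂ = 33
river cycle of f (length 4): (-1, 5, 2), (2, 3, -3), (-3, 3, 2), (2, 5, -1)
river cycle of g (length 4): (3, 3, -2), (-2, 5, 1), (1, 5, -2), (-2, 3, 3)
cycles differ ⇒ inequivalent

no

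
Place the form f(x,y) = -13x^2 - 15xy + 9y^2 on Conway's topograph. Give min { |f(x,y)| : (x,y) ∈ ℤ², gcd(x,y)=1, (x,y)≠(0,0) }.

descent: ρ → (9,15,-13)  [lands on river]
river: ρ → (-13,11,11)
river: ρ → (11,11,-13)
river: ρ → (-13,15,9)
river: ρ → (9,21,-7)
river: ρ → (-7,21,9)
closes: descent 1, river 6
min |a| on river = 7

7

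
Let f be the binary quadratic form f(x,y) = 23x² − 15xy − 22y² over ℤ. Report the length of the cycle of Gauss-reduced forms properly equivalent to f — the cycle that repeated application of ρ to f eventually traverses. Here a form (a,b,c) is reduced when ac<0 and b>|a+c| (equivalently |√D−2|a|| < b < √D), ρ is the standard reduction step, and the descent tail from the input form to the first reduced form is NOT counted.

D = 2249, ⌊√D⌋ = 47
descent: ρ → (-22,15,23)  [lands on river]
river: ρ → (23,31,-14)
river: ρ → (-14,25,29)
river: ρ → (29,33,-10)
river: ρ → (-10,47,1)
river: ρ → (1,47,-10)
river: ρ → (-10,33,29)
river: ρ → (29,25,-14)
river: ρ → (-14,31,23)
river: ρ → (23,15,-22)
river: ρ → (-22,29,16)
river: ρ → (16,35,-16)
river: ρ → (-16,29,22)
river: ρ → (22,15,-23)
river: ρ → (-23,31,14)
river: ρ → (14,25,-29)
river: ρ → (-29,33,10)
river: ρ → (10,47,-1)
river: ρ → (-1,47,10)
river: ρ → (10,33,-29)
river: ρ → (-29,25,14)
river: ρ → (14,31,-23)
river: ρ → (-23,15,22)
river: ρ → (22,29,-16)
river: ρ → (-16,35,16)
river: ρ → (16,29,-22)
ρ-cycle length = 26 (tail of 1 descent step not counted)

26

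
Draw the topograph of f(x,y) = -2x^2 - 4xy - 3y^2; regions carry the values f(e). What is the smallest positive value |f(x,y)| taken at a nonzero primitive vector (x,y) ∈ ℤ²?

translate: b→0 (≡4 mod 4), so (2,4,3)→(2,0,1)
flip: (2,0,1)→(1,0,2)
reduced (well bottom): (1,0,2) with a≤c, −a<b≤a
well minimum |f| = |-1| = 1 (negative-definite)

1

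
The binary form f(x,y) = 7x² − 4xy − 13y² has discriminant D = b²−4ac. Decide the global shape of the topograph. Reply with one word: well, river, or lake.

D = b²−4ac = (-4)² − 4·7·(-13) = 380
D > 0 non-square ⇒ indefinite ⇒ periodic river

river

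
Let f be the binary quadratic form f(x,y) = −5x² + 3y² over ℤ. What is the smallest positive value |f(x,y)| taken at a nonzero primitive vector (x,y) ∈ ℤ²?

descent: ρ → (3,6,-2)  [lands on river]
river: ρ → (-2,6,3)
closes: descent 1, river 2
min |a| on river = 2

2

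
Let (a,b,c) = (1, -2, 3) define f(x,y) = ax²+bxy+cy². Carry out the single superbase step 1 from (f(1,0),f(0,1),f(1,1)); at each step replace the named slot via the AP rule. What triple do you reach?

start (1,3,2) = (f(1,0),f(0,1),f(1,1))
replace slot 1: 2·(3+2) − 1 = 9 → (9,3,2)

9,3,2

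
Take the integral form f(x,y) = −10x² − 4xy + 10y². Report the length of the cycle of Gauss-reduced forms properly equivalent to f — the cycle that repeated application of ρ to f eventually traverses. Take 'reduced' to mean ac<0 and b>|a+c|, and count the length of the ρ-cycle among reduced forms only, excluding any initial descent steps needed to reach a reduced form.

D = 416, ⌊√D⌋ = 20
descent: ρ → (10,4,-10)  [lands on river]
river: ρ → (-10,16,4)
river: ρ → (4,16,-10)
river: ρ → (-10,4,10)
river: ρ → (10,16,-4)
river: ρ → (-4,16,10)
ρ-cycle length = 6 (tail of 1 descent step not counted)

6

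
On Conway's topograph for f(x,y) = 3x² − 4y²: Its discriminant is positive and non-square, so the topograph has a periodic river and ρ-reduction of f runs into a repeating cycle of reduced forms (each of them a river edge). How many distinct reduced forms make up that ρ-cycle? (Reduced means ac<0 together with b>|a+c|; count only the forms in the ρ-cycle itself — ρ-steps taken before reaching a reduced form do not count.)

D = 48, ⌊√D⌋ = 6
descent: ρ → (-4,0,3)
descent: ρ → (3,6,-1)  [lands on river]
river: ρ → (-1,6,3)
ρ-cycle length = 2 (tail of 2 descent steps not counted)

2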